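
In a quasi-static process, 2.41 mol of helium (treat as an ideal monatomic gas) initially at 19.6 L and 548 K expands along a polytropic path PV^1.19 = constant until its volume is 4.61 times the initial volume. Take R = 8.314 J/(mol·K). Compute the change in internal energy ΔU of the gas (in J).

-4150 J

P₁ = nRT₁/V₁ = 2.41×8.314×548/19.6 = 560 kPa.
Polytropic n=1.19: T₂ = T₁(V₁/V₂)^(n−1) = 548×(0.217)^0.19 = 410 K; P₂ = P₁(V₁/V₂)^n = 90.9 kPa.
For an ideal gas ΔU = nCvΔT with Cv = (3/2)R = 12.5 J/(mol·K).
ΔU = 2.41×12.5×(410−548) = -4150 J.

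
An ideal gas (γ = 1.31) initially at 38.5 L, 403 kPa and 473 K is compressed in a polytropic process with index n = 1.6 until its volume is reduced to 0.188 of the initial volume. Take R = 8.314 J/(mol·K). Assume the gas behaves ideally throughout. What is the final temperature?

1290 K

Polytropic n=1.6: T₂ = T₁(V₁/V₂)^(n−1) = 473×(5.32)^0.60 = 1290 K; P₂ = P₁(V₁/V₂)^n = 5840 kPa.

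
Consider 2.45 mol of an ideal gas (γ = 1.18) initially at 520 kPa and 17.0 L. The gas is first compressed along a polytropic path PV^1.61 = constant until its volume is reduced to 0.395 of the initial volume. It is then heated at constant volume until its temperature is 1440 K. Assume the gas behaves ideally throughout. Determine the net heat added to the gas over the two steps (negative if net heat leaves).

T₁ = P₁V₁/(nR) = 520×17.0/(2.45×8.314) = 434 K.
Step 1 — Polytropic n=1.61: T₂ = T₁(V₁/V₂)^(n−1) = 434×(2.53)^0.61 = 765 K; P₂ = P₁(V₁/V₂)^n = 2320 kPa.
W = (P₁V₁−P₂V₂)/(n−1) = (520×17.0−2320×6.71)/0.61 = -11000 J.
ΔU = nCvΔT = 2.45×46.2×(765−434) = 37400 J.
Q = ΔU + W = 26400 J.
State after step 1: P = 2320 kPa, V = 6.71 L, T = 765 K.
Step 2 — Isochoric: V stays 6.71 L; P/T = const ⇒ T₂ = 1440 K, P₂ = 4370 kPa.
W = 0 (no volume change).
ΔU = nCvΔT = 2.45×46.2×(1440−765) = 76400 J.
Q = ΔU = 76400 J.
Net over both steps: W = -11000 J, Q = 103000 J, ΔU = 114000 J.

103000 J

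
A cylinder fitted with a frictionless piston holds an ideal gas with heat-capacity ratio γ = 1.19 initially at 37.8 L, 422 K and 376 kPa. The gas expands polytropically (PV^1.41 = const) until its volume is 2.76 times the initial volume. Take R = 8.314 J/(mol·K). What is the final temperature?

Polytropic n=1.41: T₂ = T₁(V₁/V₂)^(n−1) = 422×(0.362)^0.41 = 278 K; P₂ = P₁(V₁/V₂)^n = 89.8 kPa.

278 K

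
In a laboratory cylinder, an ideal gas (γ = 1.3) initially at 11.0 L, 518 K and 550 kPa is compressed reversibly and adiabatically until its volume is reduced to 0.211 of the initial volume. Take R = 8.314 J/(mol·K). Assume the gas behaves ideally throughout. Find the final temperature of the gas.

Adiabatic: TV^(γ−1) = const ⇒ T₂ = 518×(4.74)^0.300 = 826 K; PV^γ = const ⇒ P₂ = 4160 kPa.

826 K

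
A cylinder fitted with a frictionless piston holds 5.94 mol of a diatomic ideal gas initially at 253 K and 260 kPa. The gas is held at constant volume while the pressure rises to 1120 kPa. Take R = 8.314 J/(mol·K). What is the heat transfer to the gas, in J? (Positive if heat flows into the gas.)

V₁ = nRT₁/P₁ = 5.94×8.314×253/260 = 48.1 L.
Isochoric: V stays 48.1 L; P/T = const ⇒ T₂ = 1090 K, P₂ = 1120 kPa.
W = 0 (no volume change).
ΔU = nCvΔT = 5.94×20.8×(1090−253) = 103000 J.
Q = ΔU = 103000 J.

103000 J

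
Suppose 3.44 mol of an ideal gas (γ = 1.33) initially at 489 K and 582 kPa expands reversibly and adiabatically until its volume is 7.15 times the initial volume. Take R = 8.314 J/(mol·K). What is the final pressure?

42.5 kPa

V₁ = nRT₁/P₁ = 3.44×8.314×489/582 = 24.0 L.
Adiabatic: TV^(γ−1) = const ⇒ T₂ = 489×(0.140)^0.330 = 255 K; PV^γ = const ⇒ P₂ = 42.5 kPa.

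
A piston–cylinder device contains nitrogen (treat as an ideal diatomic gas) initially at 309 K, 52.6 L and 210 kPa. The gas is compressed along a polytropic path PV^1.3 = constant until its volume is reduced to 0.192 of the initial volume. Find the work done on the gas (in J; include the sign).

n = P₁V₁/(RT₁) = 210×52.6/(8.314×309) = 4.30 mol.
Polytropic n=1.3: T₂ = T₁(V₁/V₂)^(n−1) = 309×(5.21)^0.30 = 507 K; P₂ = P₁(V₁/V₂)^n = 1790 kPa.
W = (P₁V₁−P₂V₂)/(n−1) = (210×52.6−1790×10.1)/0.30 = -23600 J.
Work done on the gas = −W_by = 23600 J.

23600 J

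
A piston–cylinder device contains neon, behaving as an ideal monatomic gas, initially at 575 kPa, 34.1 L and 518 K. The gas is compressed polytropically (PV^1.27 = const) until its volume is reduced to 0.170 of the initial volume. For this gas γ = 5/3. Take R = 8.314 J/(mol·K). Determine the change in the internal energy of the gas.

18000 J

n = P₁V₁/(RT₁) = 575×34.1/(8.314×518) = 4.55 mol.
Polytropic n=1.27: T₂ = T₁(V₁/V₂)^(n−1) = 518×(5.88)^0.27 = 836 K; P₂ = P₁(V₁/V₂)^n = 5460 kPa.
For an ideal gas ΔU = nCvΔT with Cv = (3/2)R = 12.5 J/(mol·K).
ΔU = 4.55×12.5×(836−518) = 18000 J.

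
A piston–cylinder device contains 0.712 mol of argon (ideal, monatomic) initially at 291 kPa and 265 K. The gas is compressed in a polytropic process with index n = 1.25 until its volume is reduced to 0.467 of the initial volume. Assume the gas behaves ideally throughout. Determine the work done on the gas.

1320 J

V₁ = nRT₁/P₁ = 0.712×8.314×265/291 = 5.39 L.
Polytropic n=1.25: T₂ = T₁(V₁/V₂)^(n−1) = 265×(2.14)^0.25 = 321 K; P₂ = P₁(V₁/V₂)^n = 754 kPa.
W = (P₁V₁−P₂V₂)/(n−1) = (291×5.39−754×2.52)/0.25 = -1320 J.
Work done on the gas = −W_by = 1320 J.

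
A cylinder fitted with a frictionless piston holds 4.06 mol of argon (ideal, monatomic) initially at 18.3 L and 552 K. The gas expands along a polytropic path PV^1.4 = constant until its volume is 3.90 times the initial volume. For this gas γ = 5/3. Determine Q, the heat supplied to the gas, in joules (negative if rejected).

7820 J

P₁ = nRT₁/V₁ = 4.06×8.314×552/18.3 = 1020 kPa.
Polytropic n=1.4: T₂ = T₁(V₁/V₂)^(n−1) = 552×(0.256)^0.40 = 320 K; P₂ = P₁(V₁/V₂)^n = 151 kPa.
W = (P₁V₁−P₂V₂)/(n−1) = (1020×18.3−151×71.4)/0.40 = 19600 J.
ΔU = nCvΔT = 4.06×12.5×(320−552) = -11700 J.
Q = ΔU + W = 7820 J.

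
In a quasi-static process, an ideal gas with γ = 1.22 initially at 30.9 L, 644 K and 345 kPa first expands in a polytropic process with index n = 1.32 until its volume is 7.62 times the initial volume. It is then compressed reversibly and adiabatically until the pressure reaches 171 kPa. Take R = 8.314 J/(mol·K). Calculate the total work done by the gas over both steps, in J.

n = P₁V₁/(RT₁) = 345×30.9/(8.314×644) = 1.99 mol.
Step 1 — Polytropic n=1.32: T₂ = T₁(V₁/V₂)^(n−1) = 644×(0.131)^0.32 = 336 K; P₂ = P₁(V₁/V₂)^n = 23.6 kPa.
W = (P₁V₁−P₂V₂)/(n−1) = (345×30.9−23.6×235)/0.32 = 15900 J.
ΔU = nCvΔT = 1.99×37.8×(336−644) = -23200 J.
Q = ΔU + W = -7240 J.
State after step 1: P = 23.6 kPa, V = 235 L, T = 336 K.
Step 2 — Adiabatic: T₂/T₁ = (P₂/P₁)^((γ−1)/γ) ⇒ T₂ = 336×(7.23)^0.180 = 480 K; V₂ = 46.5 L.
ΔU = nCvΔT = 1.99×37.8×(480−336) = 10800 J.
Q = 0 for an adiabatic process, so W = −ΔU = -10800 J.
Net over both steps: W = 5070 J, Q = -7240 J, ΔU = -12300 J.

5070 J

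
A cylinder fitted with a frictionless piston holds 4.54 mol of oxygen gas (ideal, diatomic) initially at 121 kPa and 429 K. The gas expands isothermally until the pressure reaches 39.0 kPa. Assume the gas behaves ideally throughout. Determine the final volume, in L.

V₁ = nRT₁/P₁ = 4.54×8.314×429/121 = 134 L.
Isothermal: T stays 429 K; PV = const ⇒ V₂ = 415 L, P₂ = 39.0 kPa.

415 L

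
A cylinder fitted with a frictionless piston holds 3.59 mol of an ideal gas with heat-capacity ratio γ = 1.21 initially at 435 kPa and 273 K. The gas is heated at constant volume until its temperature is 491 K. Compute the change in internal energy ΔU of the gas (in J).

31000 J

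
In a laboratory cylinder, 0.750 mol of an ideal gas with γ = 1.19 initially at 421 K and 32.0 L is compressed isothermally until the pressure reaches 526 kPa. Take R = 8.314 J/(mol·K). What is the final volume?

P₁ = nRT₁/V₁ = 0.750×8.314×421/32.0 = 82.0 kPa.
Isothermal: T stays 421 K; PV = const ⇒ V₂ = 4.99 L, P₂ = 526 kPa.

4.99 L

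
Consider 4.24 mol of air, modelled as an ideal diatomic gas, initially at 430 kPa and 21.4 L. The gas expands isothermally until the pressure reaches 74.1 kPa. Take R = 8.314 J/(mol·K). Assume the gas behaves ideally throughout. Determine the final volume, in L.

124 L

T₁ = P₁V₁/(nR) = 430×21.4/(4.24×8.314) = 261 K.
Isothermal: T stays 261 K; PV = const ⇒ V₂ = 124 L, P₂ = 74.1 kPa.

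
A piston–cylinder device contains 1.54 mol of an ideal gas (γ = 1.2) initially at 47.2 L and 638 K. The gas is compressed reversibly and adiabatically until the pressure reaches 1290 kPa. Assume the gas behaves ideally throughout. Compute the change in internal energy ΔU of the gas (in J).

P₁ = nRT₁/V₁ = 1.54×8.314×638/47.2 = 173 kPa.
Adiabatic: T₂/T₁ = (P₂/P₁)^((γ−1)/γ) ⇒ T₂ = 638×(7.45)^0.167 = 892 K; V₂ = 8.85 L.
For an ideal gas ΔU = nCvΔT with Cv = R/(γ−1) = 41.6 J/(mol·K).
ΔU = 1.54×41.6×(892−638) = 16200 J.

16200 J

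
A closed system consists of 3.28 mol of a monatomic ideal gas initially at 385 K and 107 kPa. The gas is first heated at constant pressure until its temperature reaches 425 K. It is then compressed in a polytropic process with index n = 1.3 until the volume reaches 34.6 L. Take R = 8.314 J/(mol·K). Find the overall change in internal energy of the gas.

V₁ = nRT₁/P₁ = 3.28×8.314×385/107 = 98.1 L.
Step 1 — Isobaric: P stays 107 kPa; V/T = const ⇒ T₂ = 425 K, V₂ = 108 L.
W = PΔV = 107×(108−98.1) kPa·L = 1090 J.
ΔU = nCvΔT = 3.28×12.5×(425−385) = 1640 J.
Q = ΔU + W = nCpΔT = 2730 J.
State after step 1: P = 107 kPa, V = 108 L, T = 425 K.
Step 2 — Polytropic n=1.3: T₂ = T₁(V₁/V₂)^(n−1) = 425×(3.13)^0.30 = 599 K; P₂ = P₁(V₁/V₂)^n = 472 kPa.
W = (P₁V₁−P₂V₂)/(n−1) = (107×108−472×34.6)/0.30 = -15800 J.
ΔU = nCvΔT = 3.28×12.5×(599−425) = 7100 J.
Q = ΔU + W = -8670 J.
Net over both steps: W = -14700 J, Q = -5950 J, ΔU = 8730 J.

8730 J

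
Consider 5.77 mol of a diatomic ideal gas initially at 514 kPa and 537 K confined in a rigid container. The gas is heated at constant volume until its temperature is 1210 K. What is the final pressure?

1160 kPa

V₁ = nRT₁/P₁ = 5.77×8.314×537/514 = 50.1 L.
Isochoric: V stays 50.1 L; P/T = const ⇒ T₂ = 1210 K, P₂ = 1160 kPa.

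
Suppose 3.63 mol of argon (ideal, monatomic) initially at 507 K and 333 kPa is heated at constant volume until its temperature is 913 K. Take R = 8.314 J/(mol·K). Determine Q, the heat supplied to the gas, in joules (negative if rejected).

V₁ = nRT₁/P₁ = 3.63×8.314×507/333 = 45.9 L.
Isochoric: V stays 45.9 L; P/T = const ⇒ T₂ = 913 K, P₂ = 600 kPa.
W = 0 (no volume change).
ΔU = nCvΔT = 3.63×12.5×(913−507) = 18400 J.
Q = ΔU = 18400 J.

18400 J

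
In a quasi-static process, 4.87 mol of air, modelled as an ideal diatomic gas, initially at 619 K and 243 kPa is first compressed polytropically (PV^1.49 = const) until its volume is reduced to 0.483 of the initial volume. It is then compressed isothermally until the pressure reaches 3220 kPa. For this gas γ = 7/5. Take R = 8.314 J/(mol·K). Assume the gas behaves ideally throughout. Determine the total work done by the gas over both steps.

-75600 J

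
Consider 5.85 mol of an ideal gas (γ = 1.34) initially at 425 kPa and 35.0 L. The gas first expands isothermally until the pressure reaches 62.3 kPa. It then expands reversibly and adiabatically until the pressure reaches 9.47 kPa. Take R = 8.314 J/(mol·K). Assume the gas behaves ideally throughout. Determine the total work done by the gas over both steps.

T₁ = P₁V₁/(nR) = 425×35.0/(5.85×8.314) = 306 K.
Step 1 — Isothermal: T stays 306 K; PV = const ⇒ V₂ = 239 L, P₂ = 62.3 kPa.
ΔU = 0 (ideal gas, T constant).
W = nRT ln(V₂/V₁) = 5.85×8.314×306×ln(6.82) = 28600 J.
Q = ΔU + W = 28600 J.
State after step 1: P = 62.3 kPa, V = 239 L, T = 306 K.
Step 2 — Adiabatic: T₂/T₁ = (P₂/P₁)^((γ−1)/γ) ⇒ T₂ = 306×(0.152)^0.254 = 190 K; V₂ = 974 L.
ΔU = nCvΔT = 5.85×24.5×(190−306) = -16600 J.
Q = 0 for an adiabatic process, so W = −ΔU = 16600 J.
Net over both steps: W = 45200 J, Q = 28600 J, ΔU = -16600 J.

45200 J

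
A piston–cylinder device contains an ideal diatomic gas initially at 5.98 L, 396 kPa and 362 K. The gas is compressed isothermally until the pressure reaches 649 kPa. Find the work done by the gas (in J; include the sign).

-1170 J

n = P₁V₁/(RT₁) = 396×5.98/(8.314×362) = 0.787 mol.
Isothermal: T stays 362 K; PV = const ⇒ V₂ = 3.65 L, P₂ = 649 kPa.
W = nRT ln(V₂/V₁) = 0.787×8.314×362×ln(0.610) = -1170 J.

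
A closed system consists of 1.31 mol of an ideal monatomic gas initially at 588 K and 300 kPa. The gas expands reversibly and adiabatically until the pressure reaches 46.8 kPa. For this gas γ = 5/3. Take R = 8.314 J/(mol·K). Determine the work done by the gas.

V₁ = nRT₁/P₁ = 1.31×8.314×588/300 = 21.3 L.
Adiabatic: T₂/T₁ = (P₂/P₁)^((γ−1)/γ) ⇒ T₂ = 588×(0.156)^0.400 = 280 K; V₂ = 65.1 L.
ΔU = nCvΔT = 1.31×12.5×(280−588) = -5040 J.
Q = 0 for an adiabatic process, so W = −ΔU = 5040 J.

5040 J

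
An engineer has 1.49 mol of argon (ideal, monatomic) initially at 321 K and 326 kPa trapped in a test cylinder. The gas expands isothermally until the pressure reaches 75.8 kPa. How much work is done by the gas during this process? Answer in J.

5800 J

V₁ = nRT₁/P₁ = 1.49×8.314×321/326 = 12.2 L.
Isothermal: T stays 321 K; PV = const ⇒ V₂ = 52.5 L, P₂ = 75.8 kPa.
W = nRT ln(V₂/V₁) = 1.49×8.314×321×ln(4.30) = 5800 J.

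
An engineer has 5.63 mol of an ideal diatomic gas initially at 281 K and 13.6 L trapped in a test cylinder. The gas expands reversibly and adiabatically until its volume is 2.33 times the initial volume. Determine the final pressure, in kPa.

P₁ = nRT₁/V₁ = 5.63×8.314×281/13.6 = 967 kPa.
Adiabatic: TV^(γ−1) = const ⇒ T₂ = 281×(0.429)^0.400 = 200 K; PV^γ = const ⇒ P₂ = 296 kPa.

296 kPa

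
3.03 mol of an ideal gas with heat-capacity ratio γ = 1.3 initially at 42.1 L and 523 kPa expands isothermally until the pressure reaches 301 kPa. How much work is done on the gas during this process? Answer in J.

T₁ = P₁V₁/(nR) = 523×42.1/(3.03×8.314) = 874 K.
Isothermal: T stays 874 K; PV = const ⇒ V₂ = 73.2 L, P₂ = 301 kPa.
W = nRT ln(V₂/V₁) = 3.03×8.314×874×ln(1.74) = 12200 J.
Work done on the gas = −W_by = -12200 J.

-12200 J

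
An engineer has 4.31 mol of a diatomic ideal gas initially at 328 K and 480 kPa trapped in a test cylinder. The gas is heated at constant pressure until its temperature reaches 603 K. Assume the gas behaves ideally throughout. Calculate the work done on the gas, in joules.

V₁ = nRT₁/P₁ = 4.31×8.314×328/480 = 24.5 L.
Isobaric: P stays 480 kPa; V/T = const ⇒ T₂ = 603 K, V₂ = 45.0 L.
W = PΔV = 480×(45.0−24.5) kPa·L = 9850 J.
Work done on the gas = −W_by = -9850 J.

-9850 J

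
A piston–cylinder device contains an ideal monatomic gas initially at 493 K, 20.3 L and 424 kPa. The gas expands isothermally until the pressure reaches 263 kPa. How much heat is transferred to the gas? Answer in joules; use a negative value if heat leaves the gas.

n = P₁V₁/(RT₁) = 424×20.3/(8.314×493) = 2.10 mol.
Isothermal: T stays 493 K; PV = const ⇒ V₂ = 32.7 L, P₂ = 263 kPa.
ΔU = 0 (ideal gas, T constant).
W = nRT ln(V₂/V₁) = 2.10×8.314×493×ln(1.61) = 4110 J.
Q = ΔU + W = 4110 J.

4110 J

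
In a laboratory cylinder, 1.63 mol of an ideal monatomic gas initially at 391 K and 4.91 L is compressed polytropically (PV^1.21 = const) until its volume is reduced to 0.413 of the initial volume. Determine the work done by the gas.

P₁ = nRT₁/V₁ = 1.63×8.314×391/4.91 = 1080 kPa.
Polytropic n=1.21: T₂ = T₁(V₁/V₂)^(n−1) = 391×(2.42)^0.21 = 471 K; P₂ = P₁(V₁/V₂)^n = 3150 kPa.
W = (P₁V₁−P₂V₂)/(n−1) = (1080×4.91−3150×2.03)/0.21 = -5150 J.

-5150 J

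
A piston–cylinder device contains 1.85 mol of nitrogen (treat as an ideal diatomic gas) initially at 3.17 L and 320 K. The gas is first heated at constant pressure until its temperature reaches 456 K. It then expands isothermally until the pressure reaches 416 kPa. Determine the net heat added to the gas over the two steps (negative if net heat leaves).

P₁ = nRT₁/V₁ = 1.85×8.314×320/3.17 = 1550 kPa.
Step 1 — Isobaric: P stays 1550 kPa; V/T = const ⇒ T₂ = 456 K, V₂ = 4.52 L.
W = PΔV = 1550×(4.52−3.17) kPa·L = 2090 J.
ΔU = nCvΔT = 1.85×20.8×(456−320) = 5230 J.
Q = ΔU + W = nCpΔT = 7320 J.
State after step 1: P = 1550 kPa, V = 4.52 L, T = 456 K.
Step 2 — Isothermal: T stays 456 K; PV = const ⇒ V₂ = 16.9 L, P₂ = 416 kPa.
ΔU = 0 (ideal gas, T constant).
W = nRT ln(V₂/V₁) = 1.85×8.314×456×ln(3.73) = 9240 J.
Q = ΔU + W = 9240 J.
Net over both steps: W = 11300 J, Q = 16600 J, ΔU = 5230 J.

16600 J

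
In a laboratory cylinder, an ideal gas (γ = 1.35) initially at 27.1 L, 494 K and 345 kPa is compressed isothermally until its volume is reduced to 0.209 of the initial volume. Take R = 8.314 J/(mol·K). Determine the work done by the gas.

n = P₁V₁/(RT₁) = 345×27.1/(8.314×494) = 2.28 mol.
Isothermal: T stays 494 K; PV = const ⇒ V₂ = 5.66 L, P₂ = 1650 kPa.
W = nRT ln(V₂/V₁) = 2.28×8.314×494×ln(0.209) = -14600 J.

-14600 J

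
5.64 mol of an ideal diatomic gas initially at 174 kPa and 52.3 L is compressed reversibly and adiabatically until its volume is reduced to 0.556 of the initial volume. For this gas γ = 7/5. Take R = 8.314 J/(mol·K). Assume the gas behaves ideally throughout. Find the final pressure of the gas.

T₁ = P₁V₁/(nR) = 174×52.3/(5.64×8.314) = 194 K.
Adiabatic: TV^(γ−1) = const ⇒ T₂ = 194×(1.80)^0.400 = 245 K; PV^γ = const ⇒ P₂ = 396 kPa.

396 kPa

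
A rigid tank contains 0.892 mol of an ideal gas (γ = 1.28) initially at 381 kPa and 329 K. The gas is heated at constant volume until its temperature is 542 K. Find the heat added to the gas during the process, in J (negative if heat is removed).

V₁ = nRT₁/P₁ = 0.892×8.314×329/381 = 6.40 L.
Isochoric: V stays 6.40 L; P/T = const ⇒ T₂ = 542 K, P₂ = 628 kPa.
W = 0 (no volume change).
ΔU = nCvΔT = 0.892×29.7×(542−329) = 5640 J.
Q = ΔU = 5640 J.

5640 J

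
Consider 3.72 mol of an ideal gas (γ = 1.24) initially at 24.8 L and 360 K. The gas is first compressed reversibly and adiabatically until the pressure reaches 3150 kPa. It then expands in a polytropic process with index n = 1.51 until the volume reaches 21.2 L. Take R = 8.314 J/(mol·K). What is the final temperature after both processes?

255 K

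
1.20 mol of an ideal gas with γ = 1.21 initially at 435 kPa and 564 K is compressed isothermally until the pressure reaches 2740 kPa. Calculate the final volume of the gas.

2.05 L

V₁ = nRT₁/P₁ = 1.20×8.314×564/435 = 12.9 L.
Isothermal: T stays 564 K; PV = const ⇒ V₂ = 2.05 L, P₂ = 2740 kPa.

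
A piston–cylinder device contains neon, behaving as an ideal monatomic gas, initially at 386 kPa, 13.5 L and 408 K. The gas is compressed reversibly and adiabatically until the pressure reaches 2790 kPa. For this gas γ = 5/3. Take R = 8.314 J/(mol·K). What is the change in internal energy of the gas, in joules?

9430 J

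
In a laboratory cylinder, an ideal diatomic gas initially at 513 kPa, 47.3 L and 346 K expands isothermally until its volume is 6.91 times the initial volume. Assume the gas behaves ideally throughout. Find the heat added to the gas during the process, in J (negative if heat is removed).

46900 J

n = P₁V₁/(RT₁) = 513×47.3/(8.314×346) = 8.44 mol.
Isothermal: T stays 346 K; PV = const ⇒ V₂ = 327 L, P₂ = 74.2 kPa.
ΔU = 0 (ideal gas, T constant).
W = nRT ln(V₂/V₁) = 8.44×8.314×346×ln(6.91) = 46900 J.
Q = ΔU + W = 46900 J.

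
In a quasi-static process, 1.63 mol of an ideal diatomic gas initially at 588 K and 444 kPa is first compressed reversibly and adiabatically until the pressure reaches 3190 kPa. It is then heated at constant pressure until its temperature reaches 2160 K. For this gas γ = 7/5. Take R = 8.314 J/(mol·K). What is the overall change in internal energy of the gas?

53300 J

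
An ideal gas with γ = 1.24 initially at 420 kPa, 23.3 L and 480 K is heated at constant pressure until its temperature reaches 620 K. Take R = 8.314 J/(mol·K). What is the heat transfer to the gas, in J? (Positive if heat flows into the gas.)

n = P₁V₁/(RT₁) = 420×23.3/(8.314×480) = 2.45 mol.
Isobaric: P stays 420 kPa; V/T = const ⇒ T₂ = 620 K, V₂ = 30.1 L.
W = PΔV = 420×(30.1−23.3) kPa·L = 2850 J.
ΔU = nCvΔT = 2.45×34.6×(620−480) = 11900 J.
Q = ΔU + W = nCpΔT = 14700 J.

14700 J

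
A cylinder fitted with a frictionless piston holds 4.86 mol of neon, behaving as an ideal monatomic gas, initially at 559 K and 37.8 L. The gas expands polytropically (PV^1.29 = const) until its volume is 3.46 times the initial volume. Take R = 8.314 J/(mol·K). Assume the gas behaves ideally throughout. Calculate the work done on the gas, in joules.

-23500 J

P₁ = nRT₁/V₁ = 4.86×8.314×559/37.8 = 598 kPa.
Polytropic n=1.29: T₂ = T₁(V₁/V₂)^(n−1) = 559×(0.289)^0.29 = 390 K; P₂ = P₁(V₁/V₂)^n = 120 kPa.
W = (P₁V₁−P₂V₂)/(n−1) = (598×37.8−120×131)/0.29 = 23500 J.
Work done on the gas = −W_by = -23500 J.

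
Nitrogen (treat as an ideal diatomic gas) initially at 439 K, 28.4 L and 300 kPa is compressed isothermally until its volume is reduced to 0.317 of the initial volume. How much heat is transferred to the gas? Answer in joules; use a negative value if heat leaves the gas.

-9790 J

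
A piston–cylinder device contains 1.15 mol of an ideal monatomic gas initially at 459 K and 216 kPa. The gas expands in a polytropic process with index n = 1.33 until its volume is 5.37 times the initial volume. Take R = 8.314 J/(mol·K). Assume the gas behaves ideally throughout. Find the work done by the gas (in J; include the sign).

5660 J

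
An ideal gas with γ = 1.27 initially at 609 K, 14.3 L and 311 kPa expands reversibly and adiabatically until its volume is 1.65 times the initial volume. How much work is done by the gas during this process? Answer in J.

n = P₁V₁/(RT₁) = 311×14.3/(8.314×609) = 0.878 mol.
Adiabatic: TV^(γ−1) = const ⇒ T₂ = 609×(0.606)^0.270 = 532 K; PV^γ = const ⇒ P₂ = 165 kPa.
ΔU = nCvΔT = 0.878×30.8×(532−609) = -2080 J.
Q = 0 for an adiabatic process, so W = −ΔU = 2080 J.

2080 J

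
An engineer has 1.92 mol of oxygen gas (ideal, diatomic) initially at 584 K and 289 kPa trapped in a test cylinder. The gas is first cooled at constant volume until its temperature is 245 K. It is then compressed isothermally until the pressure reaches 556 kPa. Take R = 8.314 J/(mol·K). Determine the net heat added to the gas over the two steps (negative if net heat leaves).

-19500 J

V₁ = nRT₁/P₁ = 1.92×8.314×584/289 = 32.3 L.
Step 1 — Isochoric: V stays 32.3 L; P/T = const ⇒ T₂ = 245 K, P₂ = 121 kPa.
W = 0 (no volume change).
ΔU = nCvΔT = 1.92×20.8×(245−584) = -13500 J.
Q = ΔU = -13500 J.
State after step 1: P = 121 kPa, V = 32.3 L, T = 245 K.
Step 2 — Isothermal: T stays 245 K; PV = const ⇒ V₂ = 7.03 L, P₂ = 556 kPa.
ΔU = 0 (ideal gas, T constant).
W = nRT ln(V₂/V₁) = 1.92×8.314×245×ln(0.218) = -5960 J.
Q = ΔU + W = -5960 J.
Net over both steps: W = -5960 J, Q = -19500 J, ΔU = -13500 J.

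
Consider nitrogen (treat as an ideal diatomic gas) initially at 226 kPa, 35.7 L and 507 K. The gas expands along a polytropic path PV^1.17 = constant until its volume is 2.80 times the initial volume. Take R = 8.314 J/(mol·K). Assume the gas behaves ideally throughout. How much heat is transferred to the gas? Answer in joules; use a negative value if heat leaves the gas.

n = P₁V₁/(RT₁) = 226×35.7/(8.314×507) = 1.91 mol.
Polytropic n=1.17: T₂ = T₁(V₁/V₂)^(n−1) = 507×(0.357)^0.17 = 426 K; P₂ = P₁(V₁/V₂)^n = 67.8 kPa.
W = (P₁V₁−P₂V₂)/(n−1) = (226×35.7−67.8×100)/0.17 = 7620 J.
ΔU = nCvΔT = 1.91×20.8×(426−507) = -3240 J.
Q = ΔU + W = 4380 J.

4380 J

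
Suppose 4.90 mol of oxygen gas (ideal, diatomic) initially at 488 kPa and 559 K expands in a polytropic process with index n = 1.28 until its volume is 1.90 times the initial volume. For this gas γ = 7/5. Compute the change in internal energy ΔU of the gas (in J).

V₁ = nRT₁/P₁ = 4.90×8.314×559/488 = 46.7 L.
Polytropic n=1.28: T₂ = T₁(V₁/V₂)^(n−1) = 559×(0.526)^0.28 = 467 K; P₂ = P₁(V₁/V₂)^n = 215 kPa.
For an ideal gas ΔU = nCvΔT with Cv = (5/2)R = 20.8 J/(mol·K).
ΔU = 4.90×20.8×(467−559) = -9370 J.

-9370 J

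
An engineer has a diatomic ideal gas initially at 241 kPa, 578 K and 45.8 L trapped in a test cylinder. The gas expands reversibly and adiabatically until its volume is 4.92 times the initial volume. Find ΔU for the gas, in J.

-13000 J

n = P₁V₁/(RT₁) = 241×45.8/(8.314×578) = 2.30 mol.
Adiabatic: TV^(γ−1) = const ⇒ T₂ = 578×(0.203)^0.400 = 306 K; PV^γ = const ⇒ P₂ = 25.9 kPa.
For an ideal gas ΔU = nCvΔT with Cv = (5/2)R = 20.8 J/(mol·K).
ΔU = 2.30×20.8×(306−578) = -13000 J.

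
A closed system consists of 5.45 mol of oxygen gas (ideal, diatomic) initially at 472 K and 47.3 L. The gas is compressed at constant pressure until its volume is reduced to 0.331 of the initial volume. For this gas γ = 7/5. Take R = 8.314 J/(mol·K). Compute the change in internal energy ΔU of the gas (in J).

P₁ = nRT₁/V₁ = 5.45×8.314×472/47.3 = 452 kPa.
Isobaric: P stays 452 kPa; V/T = const ⇒ T₂ = 156 K, V₂ = 15.7 L.
For an ideal gas ΔU = nCvΔT with Cv = (5/2)R = 20.8 J/(mol·K).
ΔU = 5.45×20.8×(156−472) = -35800 J.

-35800 J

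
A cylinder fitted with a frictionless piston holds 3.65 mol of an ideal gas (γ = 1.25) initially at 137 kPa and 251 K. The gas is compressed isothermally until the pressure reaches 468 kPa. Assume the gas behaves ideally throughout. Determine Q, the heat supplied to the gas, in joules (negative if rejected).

-9360 J

V₁ = nRT₁/P₁ = 3.65×8.314×251/137 = 55.6 L.
Isothermal: T stays 251 K; PV = const ⇒ V₂ = 16.3 L, P₂ = 468 kPa.
ΔU = 0 (ideal gas, T constant).
W = nRT ln(V₂/V₁) = 3.65×8.314×251×ln(0.293) = -9360 J.
Q = ΔU + W = -9360 J.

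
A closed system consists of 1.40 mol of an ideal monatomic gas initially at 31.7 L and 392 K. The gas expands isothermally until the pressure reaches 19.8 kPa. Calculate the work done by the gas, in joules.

9050 J

P₁ = nRT₁/V₁ = 1.40×8.314×392/31.7 = 144 kPa.
Isothermal: T stays 392 K; PV = const ⇒ V₂ = 230 L, P₂ = 19.8 kPa.
W = nRT ln(V₂/V₁) = 1.40×8.314×392×ln(7.27) = 9050 J.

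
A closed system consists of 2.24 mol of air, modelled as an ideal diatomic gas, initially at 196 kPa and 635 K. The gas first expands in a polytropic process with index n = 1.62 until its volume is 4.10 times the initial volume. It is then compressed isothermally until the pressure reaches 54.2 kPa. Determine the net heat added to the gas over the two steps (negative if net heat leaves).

-11000 J

V₁ = nRT₁/P₁ = 2.24×8.314×635/196 = 60.3 L.
Step 1 — Polytropic n=1.62: T₂ = T₁(V₁/V₂)^(n−1) = 635×(0.244)^0.62 = 265 K; P₂ = P₁(V₁/V₂)^n = 19.9 kPa.
W = (P₁V₁−P₂V₂)/(n−1) = (196×60.3−19.9×247)/0.62 = 11100 J.
ΔU = nCvΔT = 2.24×20.8×(265−635) = -17200 J.
Q = ΔU + W = -6120 J.
State after step 1: P = 19.9 kPa, V = 247 L, T = 265 K.
Step 2 — Isothermal: T stays 265 K; PV = const ⇒ V₂ = 91.0 L, P₂ = 54.2 kPa.
ΔU = 0 (ideal gas, T constant).
W = nRT ln(V₂/V₁) = 2.24×8.314×265×ln(0.368) = -4930 J.
Q = ΔU + W = -4930 J.
Net over both steps: W = 6190 J, Q = -11000 J, ΔU = -17200 J.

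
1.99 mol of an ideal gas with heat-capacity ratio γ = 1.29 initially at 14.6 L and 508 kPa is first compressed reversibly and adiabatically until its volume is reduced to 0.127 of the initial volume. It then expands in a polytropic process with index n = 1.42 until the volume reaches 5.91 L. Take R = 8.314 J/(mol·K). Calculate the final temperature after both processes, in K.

T₁ = P₁V₁/(nR) = 508×14.6/(1.99×8.314) = 448 K.
Step 1 — Adiabatic: TV^(γ−1) = const ⇒ T₂ = 448×(7.87)^0.290 = 816 K; PV^γ = const ⇒ P₂ = 7280 kPa.
ΔU = nCvΔT = 1.99×28.7×(816−448) = 21000 J.
Q = 0 for an adiabatic process, so W = −ΔU = -21000 J.
State after step 1: P = 7280 kPa, V = 1.85 L, T = 816 K.
Step 2 — Polytropic n=1.42: T₂ = T₁(V₁/V₂)^(n−1) = 816×(0.314)^0.42 = 501 K; P₂ = P₁(V₁/V₂)^n = 1400 kPa.
W = (P₁V₁−P₂V₂)/(n−1) = (7280×1.85−1400×5.91)/0.42 = 12400 J.
ΔU = nCvΔT = 1.99×28.7×(501−816) = -17900 J.
Q = ΔU + W = -5550 J.
Net over both steps: W = -8570 J, Q = -5550 J, ΔU = 3020 J.

501 K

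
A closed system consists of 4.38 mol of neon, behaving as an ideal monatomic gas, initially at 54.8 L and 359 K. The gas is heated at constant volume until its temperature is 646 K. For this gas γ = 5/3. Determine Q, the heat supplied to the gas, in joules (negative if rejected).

P₁ = nRT₁/V₁ = 4.38×8.314×359/54.8 = 239 kPa.
Isochoric: V stays 54.8 L; P/T = const ⇒ T₂ = 646 K, P₂ = 429 kPa.
W = 0 (no volume change).
ΔU = nCvΔT = 4.38×12.5×(646−359) = 15700 J.
Q = ΔU = 15700 J.

15700 J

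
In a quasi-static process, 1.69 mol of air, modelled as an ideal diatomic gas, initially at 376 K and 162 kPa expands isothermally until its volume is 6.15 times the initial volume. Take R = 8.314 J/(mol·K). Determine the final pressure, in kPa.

V₁ = nRT₁/P₁ = 1.69×8.314×376/162 = 32.6 L.
Isothermal: T stays 376 K; PV = const ⇒ V₂ = 201 L, P₂ = 26.3 kPa.

26.3 kPa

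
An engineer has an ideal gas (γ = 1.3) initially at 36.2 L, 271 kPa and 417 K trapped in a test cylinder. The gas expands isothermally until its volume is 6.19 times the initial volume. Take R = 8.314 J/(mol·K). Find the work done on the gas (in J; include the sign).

n = P₁V₁/(RT₁) = 271×36.2/(8.314×417) = 2.83 mol.
Isothermal: T stays 417 K; PV = const ⇒ V₂ = 224 L, P₂ = 43.8 kPa.
W = nRT ln(V₂/V₁) = 2.83×8.314×417×ln(6.19) = 17900 J.
Work done on the gas = −W_by = -17900 J.

-17900 J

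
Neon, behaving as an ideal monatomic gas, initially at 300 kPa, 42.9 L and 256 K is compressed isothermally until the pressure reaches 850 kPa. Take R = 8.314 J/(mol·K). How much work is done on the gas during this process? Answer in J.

n = P₁V₁/(RT₁) = 300×42.9/(8.314×256) = 6.05 mol.
Isothermal: T stays 256 K; PV = const ⇒ V₂ = 15.1 L, P₂ = 850 kPa.
W = nRT ln(V₂/V₁) = 6.05×8.314×256×ln(0.353) = -13400 J.
Work done on the gas = −W_by = 13400 J.

13400 J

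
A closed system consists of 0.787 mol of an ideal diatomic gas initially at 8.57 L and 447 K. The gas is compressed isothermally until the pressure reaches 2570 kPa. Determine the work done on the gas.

5900 J

P₁ = nRT₁/V₁ = 0.787×8.314×447/8.57 = 341 kPa.
Isothermal: T stays 447 K; PV = const ⇒ V₂ = 1.14 L, P₂ = 2570 kPa.
W = nRT ln(V₂/V₁) = 0.787×8.314×447×ln(0.133) = -5900 J.
Work done on the gas = −W_by = 5900 J.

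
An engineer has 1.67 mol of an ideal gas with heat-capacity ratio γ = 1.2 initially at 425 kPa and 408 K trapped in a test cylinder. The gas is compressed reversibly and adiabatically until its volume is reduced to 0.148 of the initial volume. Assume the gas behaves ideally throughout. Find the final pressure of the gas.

4210 kPa

V₁ = nRT₁/P₁ = 1.67×8.314×408/425 = 13.3 L.
Adiabatic: TV^(γ−1) = const ⇒ T₂ = 408×(6.76)^0.200 = 598 K; PV^γ = const ⇒ P₂ = 4210 kPa.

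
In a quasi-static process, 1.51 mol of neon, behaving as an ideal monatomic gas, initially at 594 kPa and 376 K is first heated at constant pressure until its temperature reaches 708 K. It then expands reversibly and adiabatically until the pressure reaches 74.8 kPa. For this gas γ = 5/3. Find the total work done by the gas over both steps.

V₁ = nRT₁/P₁ = 1.51×8.314×376/594 = 7.95 L.
Step 1 — Isobaric: P stays 594 kPa; V/T = const ⇒ T₂ = 708 K, V₂ = 15.0 L.
W = PΔV = 594×(15.0−7.95) kPa·L = 4170 J.
ΔU = nCvΔT = 1.51×12.5×(708−376) = 6250 J.
Q = ΔU + W = nCpΔT = 10400 J.
State after step 1: P = 594 kPa, V = 15.0 L, T = 708 K.
Step 2 — Adiabatic: T₂/T₁ = (P₂/P₁)^((γ−1)/γ) ⇒ T₂ = 708×(0.126)^0.400 = 309 K; V₂ = 51.9 L.
ΔU = nCvΔT = 1.51×12.5×(309−708) = -7510 J.
Q = 0 for an adiabatic process, so W = −ΔU = 7510 J.
Net over both steps: W = 11700 J, Q = 10400 J, ΔU = -1260 J.

11700 J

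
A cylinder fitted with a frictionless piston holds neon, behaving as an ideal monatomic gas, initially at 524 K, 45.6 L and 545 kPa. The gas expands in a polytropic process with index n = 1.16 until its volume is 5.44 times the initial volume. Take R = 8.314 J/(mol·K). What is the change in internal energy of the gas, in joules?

n = P₁V₁/(RT₁) = 545×45.6/(8.314×524) = 5.70 mol.
Polytropic n=1.16: T₂ = T₁(V₁/V₂)^(n−1) = 524×(0.184)^0.16 = 400 K; P₂ = P₁(V₁/V₂)^n = 76.4 kPa.
For an ideal gas ΔU = nCvΔT with Cv = (3/2)R = 12.5 J/(mol·K).
ΔU = 5.70×12.5×(400−524) = -8850 J.

-8850 J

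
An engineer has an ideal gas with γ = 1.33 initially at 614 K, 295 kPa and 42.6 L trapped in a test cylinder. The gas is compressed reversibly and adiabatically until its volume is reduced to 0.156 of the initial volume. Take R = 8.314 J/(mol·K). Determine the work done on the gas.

n = P₁V₁/(RT₁) = 295×42.6/(8.314×614) = 2.46 mol.
Adiabatic: TV^(γ−1) = const ⇒ T₂ = 614×(6.41)^0.330 = 1130 K; PV^γ = const ⇒ P₂ = 3490 kPa.
ΔU = nCvΔT = 2.46×25.2×(1130−614) = 32200 J.
Q = 0 for an adiabatic process, so W = −ΔU = -32200 J.
Work done on the gas = −W_by = 32200 J.

32200 J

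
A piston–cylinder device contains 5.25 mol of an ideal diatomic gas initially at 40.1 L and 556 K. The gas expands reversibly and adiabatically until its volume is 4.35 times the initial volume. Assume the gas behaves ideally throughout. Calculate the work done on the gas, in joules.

-27000 J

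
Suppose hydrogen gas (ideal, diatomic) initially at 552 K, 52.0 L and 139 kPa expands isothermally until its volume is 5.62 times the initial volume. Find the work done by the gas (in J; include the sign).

12500 J

n = P₁V₁/(RT₁) = 139×52.0/(8.314×552) = 1.57 mol.
Isothermal: T stays 552 K; PV = const ⇒ V₂ = 292 L, P₂ = 24.7 kPa.
W = nRT ln(V₂/V₁) = 1.57×8.314×552×ln(5.62) = 12500 J.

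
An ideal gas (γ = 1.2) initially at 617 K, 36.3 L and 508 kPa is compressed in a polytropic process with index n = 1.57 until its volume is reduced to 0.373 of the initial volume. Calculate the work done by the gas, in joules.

n = P₁V₁/(RT₁) = 508×36.3/(8.314×617) = 3.59 mol.
Polytropic n=1.57: T₂ = T₁(V₁/V₂)^(n−1) = 617×(2.68)^0.57 = 1080 K; P₂ = P₁(V₁/V₂)^n = 2390 kPa.
W = (P₁V₁−P₂V₂)/(n−1) = (508×36.3−2390×13.5)/0.57 = -24400 J.

-24400 J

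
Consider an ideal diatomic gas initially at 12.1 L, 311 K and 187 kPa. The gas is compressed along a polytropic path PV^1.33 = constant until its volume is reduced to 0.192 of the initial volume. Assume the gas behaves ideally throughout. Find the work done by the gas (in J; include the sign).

n = P₁V₁/(RT₁) = 187×12.1/(8.314×311) = 0.875 mol.
Polytropic n=1.33: T₂ = T₁(V₁/V₂)^(n−1) = 311×(5.21)^0.33 = 536 K; P₂ = P₁(V₁/V₂)^n = 1680 kPa.
W = (P₁V₁−P₂V₂)/(n−1) = (187×12.1−1680×2.32)/0.33 = -4960 J.

-4960 J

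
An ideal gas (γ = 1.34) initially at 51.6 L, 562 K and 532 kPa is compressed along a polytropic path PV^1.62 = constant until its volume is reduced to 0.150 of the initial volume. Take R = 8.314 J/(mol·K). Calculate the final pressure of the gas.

11500 kPa

Polytropic n=1.62: T₂ = T₁(V₁/V₂)^(n−1) = 562×(6.67)^0.62 = 1820 K; P₂ = P₁(V₁/V₂)^n = 11500 kPa.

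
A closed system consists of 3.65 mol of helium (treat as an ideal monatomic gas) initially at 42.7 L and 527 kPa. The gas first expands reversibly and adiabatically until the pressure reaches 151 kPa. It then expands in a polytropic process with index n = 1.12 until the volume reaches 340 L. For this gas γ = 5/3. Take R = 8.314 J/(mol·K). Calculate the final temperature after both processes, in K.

T₁ = P₁V₁/(nR) = 527×42.7/(3.65×8.314) = 742 K.
Step 1 — Adiabatic: T₂/T₁ = (P₂/P₁)^((γ−1)/γ) ⇒ T₂ = 742×(0.287)^0.400 = 450 K; V₂ = 90.4 L.
ΔU = nCvΔT = 3.65×12.5×(450−742) = -13300 J.
Q = 0 for an adiabatic process, so W = −ΔU = 13300 J.
State after step 1: P = 151 kPa, V = 90.4 L, T = 450 K.
Step 2 — Polytropic n=1.12: T₂ = T₁(V₁/V₂)^(n−1) = 450×(0.266)^0.12 = 384 K; P₂ = P₁(V₁/V₂)^n = 34.2 kPa.
W = (P₁V₁−P₂V₂)/(n−1) = (151×90.4−34.2×340)/0.12 = 16700 J.
ΔU = nCvΔT = 3.65×12.5×(384−450) = -3010 J.
Q = ΔU + W = 13700 J.
Net over both steps: W = 30000 J, Q = 13700 J, ΔU = -16300 J.

384 K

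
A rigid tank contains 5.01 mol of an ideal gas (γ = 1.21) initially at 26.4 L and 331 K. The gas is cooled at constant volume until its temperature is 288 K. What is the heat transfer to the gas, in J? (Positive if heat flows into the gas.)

P₁ = nRT₁/V₁ = 5.01×8.314×331/26.4 = 522 kPa.
Isochoric: V stays 26.4 L; P/T = const ⇒ T₂ = 288 K, P₂ = 454 kPa.
W = 0 (no volume change).
ΔU = nCvΔT = 5.01×39.6×(288−331) = -8530 J.
Q = ΔU = -8530 J.

-8530 J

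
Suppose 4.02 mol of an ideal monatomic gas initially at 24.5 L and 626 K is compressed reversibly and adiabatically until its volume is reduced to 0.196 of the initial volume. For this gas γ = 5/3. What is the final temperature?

1860 K

P₁ = nRT₁/V₁ = 4.02×8.314×626/24.5 = 854 kPa.
Adiabatic: TV^(γ−1) = const ⇒ T₂ = 626×(5.10)^0.667 = 1860 K; PV^γ = const ⇒ P₂ = 12900 kPa.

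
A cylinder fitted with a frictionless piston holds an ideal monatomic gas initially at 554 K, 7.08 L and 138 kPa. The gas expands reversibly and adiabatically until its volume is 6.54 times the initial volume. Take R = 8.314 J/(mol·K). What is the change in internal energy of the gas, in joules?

n = P₁V₁/(RT₁) = 138×7.08/(8.314×554) = 0.212 mol.
Adiabatic: TV^(γ−1) = const ⇒ T₂ = 554×(0.153)^0.667 = 158 K; PV^γ = const ⇒ P₂ = 6.03 kPa.
For an ideal gas ΔU = nCvΔT with Cv = (3/2)R = 12.5 J/(mol·K).
ΔU = 0.212×12.5×(158−554) = -1050 J.

-1050 J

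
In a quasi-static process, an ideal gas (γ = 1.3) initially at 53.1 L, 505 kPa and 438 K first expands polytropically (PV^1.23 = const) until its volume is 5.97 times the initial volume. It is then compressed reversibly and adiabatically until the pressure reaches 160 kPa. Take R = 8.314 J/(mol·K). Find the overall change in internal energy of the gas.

-13900 J

n = P₁V₁/(RT₁) = 505×53.1/(8.314×438) = 7.36 mol.
Step 1 — Polytropic n=1.23: T₂ = T₁(V₁/V₂)^(n−1) = 438×(0.168)^0.23 = 290 K; P₂ = P₁(V₁/V₂)^n = 56.1 kPa.
W = (P₁V₁−P₂V₂)/(n−1) = (505×53.1−56.1×317)/0.23 = 39300 J.
ΔU = nCvΔT = 7.36×27.7×(290−438) = -30100 J.
Q = ΔU + W = 9170 J.
State after step 1: P = 56.1 kPa, V = 317 L, T = 290 K.
Step 2 — Adiabatic: T₂/T₁ = (P₂/P₁)^((γ−1)/γ) ⇒ T₂ = 290×(2.85)^0.231 = 370 K; V₂ = 142 L.
ΔU = nCvΔT = 7.36×27.7×(370−290) = 16200 J.
Q = 0 for an adiabatic process, so W = −ΔU = -16200 J.
Net over both steps: W = 23100 J, Q = 9170 J, ΔU = -13900 J.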